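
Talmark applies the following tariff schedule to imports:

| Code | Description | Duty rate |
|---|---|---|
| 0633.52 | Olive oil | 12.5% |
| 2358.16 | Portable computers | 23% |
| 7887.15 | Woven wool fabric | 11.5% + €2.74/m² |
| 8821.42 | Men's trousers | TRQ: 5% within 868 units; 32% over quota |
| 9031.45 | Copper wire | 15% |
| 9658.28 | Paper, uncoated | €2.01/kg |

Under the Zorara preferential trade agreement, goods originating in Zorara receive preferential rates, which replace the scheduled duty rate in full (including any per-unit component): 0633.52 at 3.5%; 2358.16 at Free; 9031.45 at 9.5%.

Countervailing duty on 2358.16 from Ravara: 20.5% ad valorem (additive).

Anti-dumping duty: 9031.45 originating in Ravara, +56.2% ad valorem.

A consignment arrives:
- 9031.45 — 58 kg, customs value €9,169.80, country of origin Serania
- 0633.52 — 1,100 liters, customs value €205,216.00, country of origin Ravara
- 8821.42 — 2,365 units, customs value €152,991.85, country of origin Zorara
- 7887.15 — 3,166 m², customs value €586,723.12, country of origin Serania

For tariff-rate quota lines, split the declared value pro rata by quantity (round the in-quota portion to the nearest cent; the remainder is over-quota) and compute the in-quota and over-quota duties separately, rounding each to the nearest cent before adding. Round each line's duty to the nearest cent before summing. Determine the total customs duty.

€136,972.12

Line 1 (9031.45, Serania, 58 kg, €9,169.80):
Base rate for 9031.45 is 15%.
9031.45 has an FTA preferential rate, but origin Serania is not Zorara; base rate stands.
The additional-duty order on 9031.45 targets Ravara, not Serania; it does not apply.
Duty = €9,169.80 × 15% = €1,375.47.
Line 2 (0633.52, Ravara, 1,100 liters, €205,216.00):
Base rate for 0633.52 is 12.5%.
0633.52 has an FTA preferential rate, but origin Ravara is not Zorara; base rate stands.
Duty = €205,216.00 × 12.5% = €25,652.00.
Line 3 (8821.42, Zorara, 2,365 units, €152,991.85):
Code 8821.42 is under a tariff-rate quota (threshold 868 units). In-quota: 868 units at 5%; over-quota: 1,497 units at 32%.
Pro-rata value split: in-quota = €152,991.85 × 868/2,365 = €56,150.92; over-quota = €152,991.85 − €56,150.92 = €96,840.93.
In-quota duty = €56,150.92 × 5% = €2,807.55. Over-quota duty = €96,840.93 × 32% = €30,989.10.
Line duty = €2,807.55 + €30,989.10 = €33,796.65.
Line 4 (7887.15, Serania, 3,166 m², €586,723.12):
Base rate for 7887.15 is 11.5% + €2.74/m².
Duty = €586,723.12 × 11.5% + 3,166 × €2.74 = €76,148.00.
Total = €1,375.47 + €25,652.00 + €33,796.65 + €76,148.00 = €136,972.12.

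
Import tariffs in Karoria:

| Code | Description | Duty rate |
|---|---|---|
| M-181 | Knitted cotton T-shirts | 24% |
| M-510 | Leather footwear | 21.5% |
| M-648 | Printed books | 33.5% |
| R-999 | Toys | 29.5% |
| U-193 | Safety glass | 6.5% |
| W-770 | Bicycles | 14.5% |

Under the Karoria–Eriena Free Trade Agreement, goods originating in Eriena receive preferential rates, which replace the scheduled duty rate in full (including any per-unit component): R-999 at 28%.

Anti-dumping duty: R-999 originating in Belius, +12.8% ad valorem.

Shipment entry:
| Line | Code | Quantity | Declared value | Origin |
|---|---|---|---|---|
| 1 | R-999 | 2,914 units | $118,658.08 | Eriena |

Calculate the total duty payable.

$33,224.26

Line 1 (R-999, Eriena, 2,914 units, $118,658.08):
Base rate for R-999 is 29.5%.
Origin Eriena qualifies under the Karoria–Eriena agreement and R-999 is covered: preferential rate 28% applies instead.
The additional-duty order on R-999 targets Belius, not Eriena; it does not apply.
Duty = $118,658.08 × 28% = $33,224.26.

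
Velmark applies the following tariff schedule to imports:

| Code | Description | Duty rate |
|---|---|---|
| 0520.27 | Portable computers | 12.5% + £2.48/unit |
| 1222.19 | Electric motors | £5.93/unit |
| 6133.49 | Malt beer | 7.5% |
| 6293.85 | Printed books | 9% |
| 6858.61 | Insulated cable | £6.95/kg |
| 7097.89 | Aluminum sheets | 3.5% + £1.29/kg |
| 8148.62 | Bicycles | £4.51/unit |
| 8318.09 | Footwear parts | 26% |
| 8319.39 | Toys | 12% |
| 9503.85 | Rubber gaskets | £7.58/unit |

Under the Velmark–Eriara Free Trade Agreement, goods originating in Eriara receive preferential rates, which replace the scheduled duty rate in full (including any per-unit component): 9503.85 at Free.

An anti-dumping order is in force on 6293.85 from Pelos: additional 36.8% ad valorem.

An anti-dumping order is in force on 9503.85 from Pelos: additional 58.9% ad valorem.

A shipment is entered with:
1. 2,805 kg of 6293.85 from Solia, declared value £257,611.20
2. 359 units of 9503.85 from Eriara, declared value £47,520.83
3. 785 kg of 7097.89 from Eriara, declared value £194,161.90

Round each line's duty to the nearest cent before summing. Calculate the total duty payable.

£30,993.33

Line 1 (6293.85, Solia, 2,805 kg, £257,611.20):
Base rate for 6293.85 is 9%.
The additional-duty order on 6293.85 targets Pelos, not Solia; it does not apply.
Duty = £257,611.20 × 9% = £23,185.01.
Line 2 (9503.85, Eriara, 359 units, £47,520.83):
Base rate for 9503.85 is £7.58/unit.
Origin Eriara qualifies under the Velmark–Eriara agreement and 9503.85 is covered: preferential rate Free applies instead.
The additional-duty order on 9503.85 targets Pelos, not Eriara; it does not apply.
Duty = £47,520.83 × 0% = £0.00.
Line 3 (7097.89, Eriara, 785 kg, £194,161.90):
Base rate for 7097.89 is 3.5% + £1.29/kg.
Origin Eriara is the FTA partner but 7097.89 is not on the preference list; base rate stands.
Duty = £194,161.90 × 3.5% + 785 × £1.29 = £7,808.32.
Total = £23,185.01 + £0.00 + £7,808.32 = £30,993.33.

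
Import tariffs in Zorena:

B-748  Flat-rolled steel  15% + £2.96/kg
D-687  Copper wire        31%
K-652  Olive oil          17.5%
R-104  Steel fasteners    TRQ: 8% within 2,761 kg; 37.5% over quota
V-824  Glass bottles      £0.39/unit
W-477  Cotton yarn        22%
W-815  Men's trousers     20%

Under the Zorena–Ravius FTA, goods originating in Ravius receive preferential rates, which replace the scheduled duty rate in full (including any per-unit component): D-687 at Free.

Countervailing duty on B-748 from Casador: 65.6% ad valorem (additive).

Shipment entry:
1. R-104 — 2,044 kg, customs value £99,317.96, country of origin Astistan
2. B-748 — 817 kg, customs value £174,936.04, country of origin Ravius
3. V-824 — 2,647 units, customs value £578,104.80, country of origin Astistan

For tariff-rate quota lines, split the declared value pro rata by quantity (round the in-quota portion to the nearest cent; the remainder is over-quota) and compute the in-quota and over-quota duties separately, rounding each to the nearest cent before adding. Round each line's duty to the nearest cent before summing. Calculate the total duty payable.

Line 1 (R-104, Astistan, 2,044 kg, £99,317.96):
Code R-104 is under a tariff-rate quota (threshold 2,761 kg). Quantity 2,044 kg is within the quota, so the in-quota rate 8% applies to the full value.
Duty = £99,317.96 × 8% = £7,945.44.
Line 2 (B-748, Ravius, 817 kg, £174,936.04):
Base rate for B-748 is 15% + £2.96/kg.
Origin Ravius is the FTA partner but B-748 is not on the preference list; base rate stands.
The additional-duty order on B-748 targets Casador, not Ravius; it does not apply.
Duty = £174,936.04 × 15% + 817 × £2.96 = £28,658.73.
Line 3 (V-824, Astistan, 2,647 units, £578,104.80):
Base rate for V-824 is £0.39/unit.
Duty = 2,647 × £0.39 = £1,032.33.
Total = £7,945.44 + £28,658.73 + £1,032.33 = £37,636.50.

£37,636.50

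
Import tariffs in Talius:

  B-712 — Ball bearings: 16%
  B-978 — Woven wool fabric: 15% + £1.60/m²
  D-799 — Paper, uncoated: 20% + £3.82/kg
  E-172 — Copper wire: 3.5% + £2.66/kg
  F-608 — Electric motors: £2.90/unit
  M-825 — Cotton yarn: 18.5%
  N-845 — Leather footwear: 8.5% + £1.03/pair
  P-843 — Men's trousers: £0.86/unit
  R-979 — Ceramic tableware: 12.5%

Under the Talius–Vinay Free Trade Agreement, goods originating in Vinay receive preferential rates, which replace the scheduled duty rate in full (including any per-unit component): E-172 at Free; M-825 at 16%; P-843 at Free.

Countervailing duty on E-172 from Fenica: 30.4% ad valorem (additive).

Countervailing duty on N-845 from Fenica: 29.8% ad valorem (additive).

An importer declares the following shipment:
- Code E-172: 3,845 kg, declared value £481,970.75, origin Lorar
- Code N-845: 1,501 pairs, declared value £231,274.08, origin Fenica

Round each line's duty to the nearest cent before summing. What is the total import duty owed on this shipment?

£117,220.68

Line 1 (E-172, Lorar, 3,845 kg, £481,970.75):
Base rate for E-172 is 3.5% + £2.66/kg.
E-172 has an FTA preferential rate, but origin Lorar is not Vinay; base rate stands.
The additional-duty order on E-172 targets Fenica, not Lorar; it does not apply.
Duty = £481,970.75 × 3.5% + 3,845 × £2.66 = £27,096.68.
Line 2 (N-845, Fenica, 1,501 pairs, £231,274.08):
Base rate for N-845 is 8.5% + £1.03/pair.
Additional duty on N-845 from Fenica: +29.8%. Applied ad valorem rate: 8.5% + 29.8% = 38.3%.
Duty = £231,274.08 × 38.3% + 1,501 × £1.03 = £90,124.00.
Total = £27,096.68 + £90,124.00 = £117,220.68.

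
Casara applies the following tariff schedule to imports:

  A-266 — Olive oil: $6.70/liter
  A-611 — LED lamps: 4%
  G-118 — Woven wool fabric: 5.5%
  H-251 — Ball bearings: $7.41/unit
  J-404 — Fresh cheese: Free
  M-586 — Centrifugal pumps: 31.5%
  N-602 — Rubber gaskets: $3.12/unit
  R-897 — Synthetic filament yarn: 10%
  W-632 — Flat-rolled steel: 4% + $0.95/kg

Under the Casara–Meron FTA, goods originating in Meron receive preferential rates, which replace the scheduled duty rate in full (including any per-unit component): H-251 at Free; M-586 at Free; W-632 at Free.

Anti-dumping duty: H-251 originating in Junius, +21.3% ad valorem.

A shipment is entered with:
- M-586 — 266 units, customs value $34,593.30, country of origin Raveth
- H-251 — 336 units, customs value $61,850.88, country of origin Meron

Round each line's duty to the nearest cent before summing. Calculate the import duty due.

Line 1 (M-586, Raveth, 266 units, $34,593.30):
Base rate for M-586 is 31.5%.
M-586 has an FTA preferential rate, but origin Raveth is not Meron; base rate stands.
Duty = $34,593.30 × 31.5% = $10,896.89.
Line 2 (H-251, Meron, 336 units, $61,850.88):
Base rate for H-251 is $7.41/unit.
Origin Meron qualifies under the Casara–Meron agreement and H-251 is covered: preferential rate Free applies instead.
The additional-duty order on H-251 targets Junius, not Meron; it does not apply.
Duty = $61,850.88 × 0% = $0.00.
Total = $10,896.89 + $0.00 = $10,896.89.

$10,896.89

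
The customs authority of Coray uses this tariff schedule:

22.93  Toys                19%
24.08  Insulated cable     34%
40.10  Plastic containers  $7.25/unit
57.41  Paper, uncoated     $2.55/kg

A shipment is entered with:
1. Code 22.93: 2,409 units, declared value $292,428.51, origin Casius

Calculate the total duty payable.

Line 1 (22.93, Casius, 2,409 units, $292,428.51):
Base rate for 22.93 is 19%.
Duty = $292,428.51 × 19% = $55,561.42.

$55,561.42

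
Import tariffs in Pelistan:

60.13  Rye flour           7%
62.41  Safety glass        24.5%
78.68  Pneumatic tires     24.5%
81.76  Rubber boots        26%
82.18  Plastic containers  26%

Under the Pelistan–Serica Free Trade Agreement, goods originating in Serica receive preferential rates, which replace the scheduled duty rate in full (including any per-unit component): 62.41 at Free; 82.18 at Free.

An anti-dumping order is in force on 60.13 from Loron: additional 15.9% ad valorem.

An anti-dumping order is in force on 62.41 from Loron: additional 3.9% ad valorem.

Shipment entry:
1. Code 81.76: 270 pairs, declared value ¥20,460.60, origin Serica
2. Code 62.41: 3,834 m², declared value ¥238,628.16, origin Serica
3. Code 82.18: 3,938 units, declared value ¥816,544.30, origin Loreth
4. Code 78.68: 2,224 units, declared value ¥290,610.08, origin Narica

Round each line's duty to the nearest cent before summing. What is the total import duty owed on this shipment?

¥288,820.75

Line 1 (81.76, Serica, 270 pairs, ¥20,460.60):
Base rate for 81.76 is 26%.
Origin Serica is the FTA partner but 81.76 is not on the preference list; base rate stands.
Duty = ¥20,460.60 × 26% = ¥5,319.76.
Line 2 (62.41, Serica, 3,834 m², ¥238,628.16):
Base rate for 62.41 is 24.5%.
Origin Serica qualifies under the Pelistan–Serica agreement and 62.41 is covered: preferential rate Free applies instead.
The additional-duty order on 62.41 targets Loron, not Serica; it does not apply.
Duty = ¥238,628.16 × 0% = ¥0.00.
Line 3 (82.18, Loreth, 3,938 units, ¥816,544.30):
Base rate for 82.18 is 26%.
82.18 has an FTA preferential rate, but origin Loreth is not Serica; base rate stands.
Duty = ¥816,544.30 × 26% = ¥212,301.52.
Line 4 (78.68, Narica, 2,224 units, ¥290,610.08):
Base rate for 78.68 is 24.5%.
Duty = ¥290,610.08 × 24.5% = ¥71,199.47.
Total = ¥5,319.76 + ¥0.00 + ¥212,301.52 + ¥71,199.47 = ¥288,820.75.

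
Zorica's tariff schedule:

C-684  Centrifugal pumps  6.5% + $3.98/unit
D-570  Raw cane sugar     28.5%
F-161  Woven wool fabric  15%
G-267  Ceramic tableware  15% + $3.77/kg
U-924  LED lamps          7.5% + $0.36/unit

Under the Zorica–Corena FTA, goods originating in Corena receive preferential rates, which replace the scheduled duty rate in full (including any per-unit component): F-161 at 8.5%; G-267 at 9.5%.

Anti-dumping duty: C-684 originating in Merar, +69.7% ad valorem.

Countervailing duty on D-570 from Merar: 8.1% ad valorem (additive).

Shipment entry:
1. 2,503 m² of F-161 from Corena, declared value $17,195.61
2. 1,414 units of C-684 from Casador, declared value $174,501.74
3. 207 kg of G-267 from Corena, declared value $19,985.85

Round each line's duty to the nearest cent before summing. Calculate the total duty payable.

$20,330.62

Line 1 (F-161, Corena, 2,503 m², $17,195.61):
Base rate for F-161 is 15%.
Origin Corena qualifies under the Zorica–Corena agreement and F-161 is covered: preferential rate 8.5% applies instead.
Duty = $17,195.61 × 8.5% = $1,461.63.
Line 2 (C-684, Casador, 1,414 units, $174,501.74):
Base rate for C-684 is 6.5% + $3.98/unit.
The additional-duty order on C-684 targets Merar, not Casador; it does not apply.
Duty = $174,501.74 × 6.5% + 1,414 × $3.98 = $16,970.33.
Line 3 (G-267, Corena, 207 kg, $19,985.85):
Base rate for G-267 is 15% + $3.77/kg.
Origin Corena qualifies under the Zorica–Corena agreement and G-267 is covered: preferential rate 9.5% applies instead.
Duty = $19,985.85 × 9.5% = $1,898.66.
Total = $1,461.63 + $16,970.33 + $1,898.66 = $20,330.62.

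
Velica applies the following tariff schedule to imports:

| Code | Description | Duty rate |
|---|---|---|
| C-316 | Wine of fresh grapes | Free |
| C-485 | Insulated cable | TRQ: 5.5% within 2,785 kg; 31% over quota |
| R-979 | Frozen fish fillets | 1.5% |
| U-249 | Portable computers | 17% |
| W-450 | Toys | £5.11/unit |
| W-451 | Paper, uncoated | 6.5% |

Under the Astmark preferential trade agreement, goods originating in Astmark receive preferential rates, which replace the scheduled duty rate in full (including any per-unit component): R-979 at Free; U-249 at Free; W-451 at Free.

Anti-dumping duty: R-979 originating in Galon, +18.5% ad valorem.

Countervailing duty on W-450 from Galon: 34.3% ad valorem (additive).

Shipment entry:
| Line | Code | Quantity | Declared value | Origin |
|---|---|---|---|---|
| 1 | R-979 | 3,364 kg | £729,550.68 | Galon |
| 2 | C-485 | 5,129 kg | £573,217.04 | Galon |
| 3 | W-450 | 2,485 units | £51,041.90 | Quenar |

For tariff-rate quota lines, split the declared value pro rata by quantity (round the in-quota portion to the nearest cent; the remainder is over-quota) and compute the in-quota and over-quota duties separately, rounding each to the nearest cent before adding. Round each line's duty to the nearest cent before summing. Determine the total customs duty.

Line 1 (R-979, Galon, 3,364 kg, £729,550.68):
Base rate for R-979 is 1.5%.
R-979 has an FTA preferential rate, but origin Galon is not Astmark; base rate stands.
Additional duty on R-979 from Galon: +18.5%. Applied ad valorem rate: 1.5% + 18.5% = 20%.
Duty = £729,550.68 × 20% = £145,910.14.
Line 2 (C-485, Galon, 5,129 kg, £573,217.04):
Code C-485 is under a tariff-rate quota (threshold 2,785 kg). In-quota: 2,785 kg at 5.5%; over-quota: 2,344 kg at 31%.
Pro-rata value split: in-quota = £573,217.04 × 2,785/5,129 = £311,251.60; over-quota = £573,217.04 − £311,251.60 = £261,965.44.
In-quota duty = £311,251.60 × 5.5% = £17,118.84. Over-quota duty = £261,965.44 × 31% = £81,209.29.
Line duty = £17,118.84 + £81,209.29 = £98,328.13.
Line 3 (W-450, Quenar, 2,485 units, £51,041.90):
Base rate for W-450 is £5.11/unit.
The additional-duty order on W-450 targets Galon, not Quenar; it does not apply.
Duty = 2,485 × £5.11 = £12,698.35.
Total = £145,910.14 + £98,328.13 + £12,698.35 = £256,936.62.

£256,936.62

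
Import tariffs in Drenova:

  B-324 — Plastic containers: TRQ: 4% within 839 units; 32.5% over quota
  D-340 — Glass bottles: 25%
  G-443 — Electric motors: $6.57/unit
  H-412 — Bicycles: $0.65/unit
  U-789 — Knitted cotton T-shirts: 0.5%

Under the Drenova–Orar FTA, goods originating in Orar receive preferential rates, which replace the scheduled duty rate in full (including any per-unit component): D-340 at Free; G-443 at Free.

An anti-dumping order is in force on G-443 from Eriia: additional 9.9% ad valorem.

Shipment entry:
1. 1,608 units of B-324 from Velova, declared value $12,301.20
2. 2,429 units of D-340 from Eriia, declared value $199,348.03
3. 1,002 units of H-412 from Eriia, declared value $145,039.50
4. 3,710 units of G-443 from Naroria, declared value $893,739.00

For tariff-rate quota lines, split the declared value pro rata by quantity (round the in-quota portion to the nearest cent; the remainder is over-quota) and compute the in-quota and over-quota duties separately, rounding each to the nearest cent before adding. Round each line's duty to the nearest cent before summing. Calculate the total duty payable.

$77,031.67

Line 1 (B-324, Velova, 1,608 units, $12,301.20):
Code B-324 is under a tariff-rate quota (threshold 839 units). In-quota: 839 units at 4%; over-quota: 769 units at 32.5%.
Pro-rata value split: in-quota = $12,301.20 × 839/1,608 = $6,418.35; over-quota = $12,301.20 − $6,418.35 = $5,882.85.
In-quota duty = $6,418.35 × 4% = $256.73. Over-quota duty = $5,882.85 × 32.5% = $1,911.93.
Line duty = $256.73 + $1,911.93 = $2,168.66.
Line 2 (D-340, Eriia, 2,429 units, $199,348.03):
Base rate for D-340 is 25%.
D-340 has an FTA preferential rate, but origin Eriia is not Orar; base rate stands.
Duty = $199,348.03 × 25% = $49,837.01.
Line 3 (H-412, Eriia, 1,002 units, $145,039.50):
Base rate for H-412 is $0.65/unit.
Duty = 1,002 × $0.65 = $651.30.
Line 4 (G-443, Naroria, 3,710 units, $893,739.00):
Base rate for G-443 is $6.57/unit.
G-443 has an FTA preferential rate, but origin Naroria is not Orar; base rate stands.
The additional-duty order on G-443 targets Eriia, not Naroria; it does not apply.
Duty = 3,710 × $6.57 = $24,374.70.
Total = $2,168.66 + $49,837.01 + $651.30 + $24,374.70 = $77,031.67.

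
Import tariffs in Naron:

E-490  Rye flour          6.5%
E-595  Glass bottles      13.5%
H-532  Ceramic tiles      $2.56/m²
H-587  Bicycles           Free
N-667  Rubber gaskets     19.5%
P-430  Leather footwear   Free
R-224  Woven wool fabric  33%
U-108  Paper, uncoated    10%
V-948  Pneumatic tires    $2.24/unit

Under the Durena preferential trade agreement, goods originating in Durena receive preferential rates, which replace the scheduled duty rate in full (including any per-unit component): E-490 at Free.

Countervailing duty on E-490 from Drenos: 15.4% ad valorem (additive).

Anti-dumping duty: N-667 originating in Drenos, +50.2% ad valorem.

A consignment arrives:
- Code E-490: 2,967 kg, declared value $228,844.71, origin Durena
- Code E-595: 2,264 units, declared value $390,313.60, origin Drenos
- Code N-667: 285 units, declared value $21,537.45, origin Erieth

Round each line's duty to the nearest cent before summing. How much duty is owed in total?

Line 1 (E-490, Durena, 2,967 kg, $228,844.71):
Base rate for E-490 is 6.5%.
Origin Durena qualifies under the Naron–Durena agreement and E-490 is covered: preferential rate Free applies instead.
The additional-duty order on E-490 targets Drenos, not Durena; it does not apply.
Duty = $228,844.71 × 0% = $0.00.
Line 2 (E-595, Drenos, 2,264 units, $390,313.60):
Base rate for E-595 is 13.5%.
Duty = $390,313.60 × 13.5% = $52,692.34.
Line 3 (N-667, Erieth, 285 units, $21,537.45):
Base rate for N-667 is 19.5%.
The additional-duty order on N-667 targets Drenos, not Erieth; it does not apply.
Duty = $21,537.45 × 19.5% = $4,199.80.
Total = $0.00 + $52,692.34 + $4,199.80 = $56,892.14.

$56,892.14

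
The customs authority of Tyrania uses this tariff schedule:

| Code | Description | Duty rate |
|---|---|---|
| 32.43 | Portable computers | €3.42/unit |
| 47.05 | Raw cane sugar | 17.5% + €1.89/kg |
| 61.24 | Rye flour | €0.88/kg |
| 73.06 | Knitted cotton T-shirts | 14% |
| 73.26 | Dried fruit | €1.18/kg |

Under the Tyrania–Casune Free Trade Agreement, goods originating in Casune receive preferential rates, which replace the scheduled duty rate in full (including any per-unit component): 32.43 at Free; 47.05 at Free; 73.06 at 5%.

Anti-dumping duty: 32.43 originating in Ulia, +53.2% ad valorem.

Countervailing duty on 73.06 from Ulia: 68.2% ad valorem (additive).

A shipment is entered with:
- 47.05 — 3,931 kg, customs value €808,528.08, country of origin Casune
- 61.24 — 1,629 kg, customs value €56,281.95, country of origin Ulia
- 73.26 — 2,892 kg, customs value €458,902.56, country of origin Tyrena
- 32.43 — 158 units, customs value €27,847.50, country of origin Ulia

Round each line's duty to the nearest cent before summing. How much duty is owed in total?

€20,201.31

Line 1 (47.05, Casune, 3,931 kg, €808,528.08):
Base rate for 47.05 is 17.5% + €1.89/kg.
Origin Casune qualifies under the Tyrania–Casune agreement and 47.05 is covered: preferential rate Free applies instead.
Duty = €808,528.08 × 0% = €0.00.
Line 2 (61.24, Ulia, 1,629 kg, €56,281.95):
Base rate for 61.24 is €0.88/kg.
Duty = 1,629 × €0.88 = €1,433.52.
Line 3 (73.26, Tyrena, 2,892 kg, €458,902.56):
Base rate for 73.26 is €1.18/kg.
Duty = 2,892 × €1.18 = €3,412.56.
Line 4 (32.43, Ulia, 158 units, €27,847.50):
Base rate for 32.43 is €3.42/unit.
32.43 has an FTA preferential rate, but origin Ulia is not Casune; base rate stands.
Additional duty on 32.43 from Ulia: +53.2% ad valorem. Applied ad valorem rate = 53.2%.
Duty = €27,847.50 × 53.2% + 158 × €3.42 = €15,355.23.
Total = €0.00 + €1,433.52 + €3,412.56 + €15,355.23 = €20,201.31.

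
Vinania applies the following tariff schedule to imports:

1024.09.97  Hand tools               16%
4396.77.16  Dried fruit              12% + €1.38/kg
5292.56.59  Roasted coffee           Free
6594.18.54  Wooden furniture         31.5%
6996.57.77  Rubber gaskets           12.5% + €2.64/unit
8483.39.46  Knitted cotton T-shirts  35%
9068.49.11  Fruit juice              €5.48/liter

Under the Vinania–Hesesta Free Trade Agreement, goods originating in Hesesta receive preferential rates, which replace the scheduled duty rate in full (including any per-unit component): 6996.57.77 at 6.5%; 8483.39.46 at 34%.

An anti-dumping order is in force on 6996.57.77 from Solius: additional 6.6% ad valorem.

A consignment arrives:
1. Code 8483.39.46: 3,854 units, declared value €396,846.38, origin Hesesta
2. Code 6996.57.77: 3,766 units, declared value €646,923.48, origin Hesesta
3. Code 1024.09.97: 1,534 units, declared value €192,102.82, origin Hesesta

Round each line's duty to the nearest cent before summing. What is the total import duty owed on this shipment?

€207,714.25

Line 1 (8483.39.46, Hesesta, 3,854 units, €396,846.38):
Base rate for 8483.39.46 is 35%.
Origin Hesesta qualifies under the Vinania–Hesesta agreement and 8483.39.46 is covered: preferential rate 34% applies instead.
Duty = €396,846.38 × 34% = €134,927.77.
Line 2 (6996.57.77, Hesesta, 3,766 units, €646,923.48):
Base rate for 6996.57.77 is 12.5% + €2.64/unit.
Origin Hesesta qualifies under the Vinania–Hesesta agreement and 6996.57.77 is covered: preferential rate 6.5% applies instead.
The additional-duty order on 6996.57.77 targets Solius, not Hesesta; it does not apply.
Duty = €646,923.48 × 6.5% = €42,050.03.
Line 3 (1024.09.97, Hesesta, 1,534 units, €192,102.82):
Base rate for 1024.09.97 is 16%.
Origin Hesesta is the FTA partner but 1024.09.97 is not on the preference list; base rate stands.
Duty = €192,102.82 × 16% = €30,736.45.
Total = €134,927.77 + €42,050.03 + €30,736.45 = €207,714.25.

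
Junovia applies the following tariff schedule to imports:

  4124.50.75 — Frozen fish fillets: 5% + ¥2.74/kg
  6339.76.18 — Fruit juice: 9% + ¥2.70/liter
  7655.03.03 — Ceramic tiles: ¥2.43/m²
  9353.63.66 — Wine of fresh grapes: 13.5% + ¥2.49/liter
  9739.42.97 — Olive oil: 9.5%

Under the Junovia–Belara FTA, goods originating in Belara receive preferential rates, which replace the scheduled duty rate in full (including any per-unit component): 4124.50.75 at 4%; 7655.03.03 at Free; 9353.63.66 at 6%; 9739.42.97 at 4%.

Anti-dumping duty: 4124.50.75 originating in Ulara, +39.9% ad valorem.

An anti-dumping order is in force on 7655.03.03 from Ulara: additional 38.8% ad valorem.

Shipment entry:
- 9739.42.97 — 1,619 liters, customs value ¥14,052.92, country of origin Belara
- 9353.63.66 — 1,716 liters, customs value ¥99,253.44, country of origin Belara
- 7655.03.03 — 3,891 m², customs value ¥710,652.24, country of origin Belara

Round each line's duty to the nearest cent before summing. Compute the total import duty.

Line 1 (9739.42.97, Belara, 1,619 liters, ¥14,052.92):
Base rate for 9739.42.97 is 9.5%.
Origin Belara qualifies under the Junovia–Belara agreement and 9739.42.97 is covered: preferential rate 4% applies instead.
Duty = ¥14,052.92 × 4% = ¥562.12.
Line 2 (9353.63.66, Belara, 1,716 liters, ¥99,253.44):
Base rate for 9353.63.66 is 13.5% + ¥2.49/liter.
Origin Belara qualifies under the Junovia–Belara agreement and 9353.63.66 is covered: preferential rate 6% applies instead.
Duty = ¥99,253.44 × 6% = ¥5,955.21.
Line 3 (7655.03.03, Belara, 3,891 m², ¥710,652.24):
Base rate for 7655.03.03 is ¥2.43/m².
Origin Belara qualifies under the Junovia–Belara agreement and 7655.03.03 is covered: preferential rate Free applies instead.
The additional-duty order on 7655.03.03 targets Ulara, not Belara; it does not apply.
Duty = ¥710,652.24 × 0% = ¥0.00.
Total = ¥562.12 + ¥5,955.21 + ¥0.00 = ¥6,517.33.

¥6,517.33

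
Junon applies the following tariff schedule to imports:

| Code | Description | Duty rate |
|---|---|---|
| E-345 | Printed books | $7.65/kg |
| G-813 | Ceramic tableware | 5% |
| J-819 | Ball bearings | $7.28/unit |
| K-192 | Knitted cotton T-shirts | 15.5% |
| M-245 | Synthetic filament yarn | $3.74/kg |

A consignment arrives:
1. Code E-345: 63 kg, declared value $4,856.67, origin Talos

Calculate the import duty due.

Line 1 (E-345, Talos, 63 kg, $4,856.67):
Base rate for E-345 is $7.65/kg.
Duty = 63 × $7.65 = $481.95.

$481.95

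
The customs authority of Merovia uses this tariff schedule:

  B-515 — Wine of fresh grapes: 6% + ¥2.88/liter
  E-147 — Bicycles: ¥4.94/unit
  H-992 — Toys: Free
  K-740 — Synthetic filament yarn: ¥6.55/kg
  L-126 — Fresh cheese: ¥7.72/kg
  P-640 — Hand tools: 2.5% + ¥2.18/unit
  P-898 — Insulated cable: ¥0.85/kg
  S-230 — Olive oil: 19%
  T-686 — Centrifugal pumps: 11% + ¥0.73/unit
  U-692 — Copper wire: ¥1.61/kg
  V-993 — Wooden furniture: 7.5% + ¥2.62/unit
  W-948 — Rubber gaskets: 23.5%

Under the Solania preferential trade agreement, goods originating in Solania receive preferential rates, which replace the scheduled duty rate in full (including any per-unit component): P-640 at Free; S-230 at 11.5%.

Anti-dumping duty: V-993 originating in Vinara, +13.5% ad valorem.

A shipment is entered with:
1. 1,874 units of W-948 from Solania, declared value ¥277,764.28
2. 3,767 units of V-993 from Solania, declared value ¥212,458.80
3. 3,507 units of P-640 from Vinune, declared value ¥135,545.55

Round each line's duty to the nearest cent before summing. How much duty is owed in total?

¥102,112.46

Line 1 (W-948, Solania, 1,874 units, ¥277,764.28):
Base rate for W-948 is 23.5%.
Origin Solania is the FTA partner but W-948 is not on the preference list; base rate stands.
Duty = ¥277,764.28 × 23.5% = ¥65,274.61.
Line 2 (V-993, Solania, 3,767 units, ¥212,458.80):
Base rate for V-993 is 7.5% + ¥2.62/unit.
Origin Solania is the FTA partner but V-993 is not on the preference list; base rate stands.
The additional-duty order on V-993 targets Vinara, not Solania; it does not apply.
Duty = ¥212,458.80 × 7.5% + 3,767 × ¥2.62 = ¥25,803.95.
Line 3 (P-640, Vinune, 3,507 units, ¥135,545.55):
Base rate for P-640 is 2.5% + ¥2.18/unit.
P-640 has an FTA preferential rate, but origin Vinune is not Solania; base rate stands.
Duty = ¥135,545.55 × 2.5% + 3,507 × ¥2.18 = ¥11,033.90.
Total = ¥65,274.61 + ¥25,803.95 + ¥11,033.90 = ¥102,112.46.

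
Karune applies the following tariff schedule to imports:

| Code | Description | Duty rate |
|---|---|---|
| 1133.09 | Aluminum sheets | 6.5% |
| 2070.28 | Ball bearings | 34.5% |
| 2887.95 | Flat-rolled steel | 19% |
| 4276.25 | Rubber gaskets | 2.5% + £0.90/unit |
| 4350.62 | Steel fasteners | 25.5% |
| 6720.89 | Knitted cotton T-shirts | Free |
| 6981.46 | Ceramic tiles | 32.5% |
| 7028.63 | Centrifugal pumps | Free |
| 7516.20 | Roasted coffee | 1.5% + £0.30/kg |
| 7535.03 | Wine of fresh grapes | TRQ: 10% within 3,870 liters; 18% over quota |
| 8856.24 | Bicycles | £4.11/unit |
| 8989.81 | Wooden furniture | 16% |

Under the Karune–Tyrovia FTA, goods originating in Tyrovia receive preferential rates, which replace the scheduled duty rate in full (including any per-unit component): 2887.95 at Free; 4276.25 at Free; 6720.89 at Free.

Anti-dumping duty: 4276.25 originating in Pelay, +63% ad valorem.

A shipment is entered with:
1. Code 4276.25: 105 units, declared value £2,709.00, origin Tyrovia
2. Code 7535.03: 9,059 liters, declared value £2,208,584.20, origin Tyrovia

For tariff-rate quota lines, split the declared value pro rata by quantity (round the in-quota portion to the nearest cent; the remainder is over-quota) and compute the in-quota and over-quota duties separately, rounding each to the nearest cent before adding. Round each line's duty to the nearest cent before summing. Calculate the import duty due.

Line 1 (4276.25, Tyrovia, 105 units, £2,709.00):
Base rate for 4276.25 is 2.5% + £0.90/unit.
Origin Tyrovia qualifies under the Karune–Tyrovia agreement and 4276.25 is covered: preferential rate Free applies instead.
The additional-duty order on 4276.25 targets Pelay, not Tyrovia; it does not apply.
Duty = £2,709.00 × 0% = £0.00.
Line 2 (7535.03, Tyrovia, 9,059 liters, £2,208,584.20):
Code 7535.03 is under a tariff-rate quota (threshold 3,870 liters). In-quota: 3,870 liters at 10%; over-quota: 5,189 liters at 18%.
Pro-rata value split: in-quota = £2,208,584.20 × 3,870/9,059 = £943,506.00; over-quota = £2,208,584.20 − £943,506.00 = £1,265,078.20.
In-quota duty = £943,506.00 × 10% = £94,350.60. Over-quota duty = £1,265,078.20 × 18% = £227,714.08.
Line duty = £94,350.60 + £227,714.08 = £322,064.68.
Total = £0.00 + £322,064.68 = £322,064.68.

£322,064.68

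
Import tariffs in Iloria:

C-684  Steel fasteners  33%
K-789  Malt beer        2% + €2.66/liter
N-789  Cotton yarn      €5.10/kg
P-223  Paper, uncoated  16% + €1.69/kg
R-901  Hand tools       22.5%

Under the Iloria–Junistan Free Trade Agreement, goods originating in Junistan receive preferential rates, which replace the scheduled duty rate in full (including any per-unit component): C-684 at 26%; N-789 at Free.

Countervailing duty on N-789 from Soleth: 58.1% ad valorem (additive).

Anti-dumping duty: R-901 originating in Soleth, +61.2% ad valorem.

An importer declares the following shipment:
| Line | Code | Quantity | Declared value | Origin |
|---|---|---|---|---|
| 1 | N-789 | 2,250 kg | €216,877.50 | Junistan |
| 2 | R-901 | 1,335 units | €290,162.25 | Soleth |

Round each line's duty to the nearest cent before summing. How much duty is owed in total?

€242,865.80

Line 1 (N-789, Junistan, 2,250 kg, €216,877.50):
Base rate for N-789 is €5.10/kg.
Origin Junistan qualifies under the Iloria–Junistan agreement and N-789 is covered: preferential rate Free applies instead.
The additional-duty order on N-789 targets Soleth, not Junistan; it does not apply.
Duty = €216,877.50 × 0% = €0.00.
Line 2 (R-901, Soleth, 1,335 units, €290,162.25):
Base rate for R-901 is 22.5%.
Additional duty on R-901 from Soleth: +61.2%. Applied ad valorem rate: 22.5% + 61.2% = 83.7%.
Duty = €290,162.25 × 83.7% = €242,865.80.
Total = €0.00 + €242,865.80 = €242,865.80.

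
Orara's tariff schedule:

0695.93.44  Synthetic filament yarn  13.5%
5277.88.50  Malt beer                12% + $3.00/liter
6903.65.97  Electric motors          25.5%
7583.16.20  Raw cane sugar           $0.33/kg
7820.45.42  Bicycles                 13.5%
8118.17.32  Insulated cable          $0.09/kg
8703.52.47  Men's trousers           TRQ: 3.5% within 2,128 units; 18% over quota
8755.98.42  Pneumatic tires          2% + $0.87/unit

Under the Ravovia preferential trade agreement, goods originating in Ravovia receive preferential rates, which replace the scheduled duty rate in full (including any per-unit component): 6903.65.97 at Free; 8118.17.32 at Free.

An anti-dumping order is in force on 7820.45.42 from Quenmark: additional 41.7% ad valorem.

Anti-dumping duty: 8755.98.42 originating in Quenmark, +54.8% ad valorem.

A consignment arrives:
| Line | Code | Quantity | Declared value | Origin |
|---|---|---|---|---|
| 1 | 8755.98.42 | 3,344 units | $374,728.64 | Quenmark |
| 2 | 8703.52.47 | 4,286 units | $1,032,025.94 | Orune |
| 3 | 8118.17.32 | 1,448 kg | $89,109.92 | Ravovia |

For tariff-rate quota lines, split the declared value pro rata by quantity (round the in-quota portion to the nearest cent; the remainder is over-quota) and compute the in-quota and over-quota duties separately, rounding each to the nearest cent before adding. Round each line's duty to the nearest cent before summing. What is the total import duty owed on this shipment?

Line 1 (8755.98.42, Quenmark, 3,344 units, $374,728.64):
Base rate for 8755.98.42 is 2% + $0.87/unit.
Additional duty on 8755.98.42 from Quenmark: +54.8%. Applied ad valorem rate: 2% + 54.8% = 56.8%.
Duty = $374,728.64 × 56.8% + 3,344 × $0.87 = $215,755.15.
Line 2 (8703.52.47, Orune, 4,286 units, $1,032,025.94):
Code 8703.52.47 is under a tariff-rate quota (threshold 2,128 units). In-quota: 2,128 units at 3.5%; over-quota: 2,158 units at 18%.
Pro-rata value split: in-quota = $1,032,025.94 × 2,128/4,286 = $512,401.12; over-quota = $1,032,025.94 − $512,401.12 = $519,624.82.
In-quota duty = $512,401.12 × 3.5% = $17,934.04. Over-quota duty = $519,624.82 × 18% = $93,532.47.
Line duty = $17,934.04 + $93,532.47 = $111,466.51.
Line 3 (8118.17.32, Ravovia, 1,448 kg, $89,109.92):
Base rate for 8118.17.32 is $0.09/kg.
Origin Ravovia qualifies under the Orara–Ravovia agreement and 8118.17.32 is covered: preferential rate Free applies instead.
Duty = $89,109.92 × 0% = $0.00.
Total = $215,755.15 + $111,466.51 + $0.00 = $327,221.66.

$327,221.66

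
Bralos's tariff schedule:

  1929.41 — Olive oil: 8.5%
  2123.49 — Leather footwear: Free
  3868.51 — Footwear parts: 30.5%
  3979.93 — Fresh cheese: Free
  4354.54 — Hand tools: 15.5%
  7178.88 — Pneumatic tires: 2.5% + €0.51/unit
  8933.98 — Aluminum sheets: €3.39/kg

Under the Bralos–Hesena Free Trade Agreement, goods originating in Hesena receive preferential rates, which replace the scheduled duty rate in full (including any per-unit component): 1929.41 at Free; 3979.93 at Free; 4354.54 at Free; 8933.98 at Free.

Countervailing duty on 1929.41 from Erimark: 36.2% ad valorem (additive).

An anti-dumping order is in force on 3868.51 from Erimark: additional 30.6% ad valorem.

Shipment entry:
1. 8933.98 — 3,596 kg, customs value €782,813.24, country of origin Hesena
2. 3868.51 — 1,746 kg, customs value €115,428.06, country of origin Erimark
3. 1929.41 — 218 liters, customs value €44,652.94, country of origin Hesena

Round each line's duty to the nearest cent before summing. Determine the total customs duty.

€70,526.54

Line 1 (8933.98, Hesena, 3,596 kg, €782,813.24):
Base rate for 8933.98 is €3.39/kg.
Origin Hesena qualifies under the Bralos–Hesena agreement and 8933.98 is covered: preferential rate Free applies instead.
Duty = €782,813.24 × 0% = €0.00.
Line 2 (3868.51, Erimark, 1,746 kg, €115,428.06):
Base rate for 3868.51 is 30.5%.
Additional duty on 3868.51 from Erimark: +30.6%. Applied ad valorem rate: 30.5% + 30.6% = 61.1%.
Duty = €115,428.06 × 61.1% = €70,526.54.
Line 3 (1929.41, Hesena, 218 liters, €44,652.94):
Base rate for 1929.41 is 8.5%.
Origin Hesena qualifies under the Bralos–Hesena agreement and 1929.41 is covered: preferential rate Free applies instead.
The additional-duty order on 1929.41 targets Erimark, not Hesena; it does not apply.
Duty = €44,652.94 × 0% = €0.00.
Total = €0.00 + €70,526.54 + €0.00 = €70,526.54.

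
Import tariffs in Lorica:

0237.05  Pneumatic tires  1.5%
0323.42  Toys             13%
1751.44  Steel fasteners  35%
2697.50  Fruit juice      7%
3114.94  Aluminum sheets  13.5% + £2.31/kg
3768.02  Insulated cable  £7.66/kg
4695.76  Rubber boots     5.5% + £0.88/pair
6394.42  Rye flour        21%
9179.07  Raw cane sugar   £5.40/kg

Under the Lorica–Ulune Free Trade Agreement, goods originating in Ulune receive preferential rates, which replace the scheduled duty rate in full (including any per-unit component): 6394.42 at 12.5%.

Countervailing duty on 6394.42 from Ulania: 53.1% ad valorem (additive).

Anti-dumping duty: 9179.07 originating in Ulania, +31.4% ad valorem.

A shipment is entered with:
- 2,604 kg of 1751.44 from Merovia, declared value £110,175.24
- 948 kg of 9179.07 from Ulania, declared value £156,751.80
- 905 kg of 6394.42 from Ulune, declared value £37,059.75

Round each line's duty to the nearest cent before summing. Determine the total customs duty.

Line 1 (1751.44, Merovia, 2,604 kg, £110,175.24):
Base rate for 1751.44 is 35%.
Duty = £110,175.24 × 35% = £38,561.33.
Line 2 (9179.07, Ulania, 948 kg, £156,751.80):
Base rate for 9179.07 is £5.40/kg.
Additional duty on 9179.07 from Ulania: +31.4% ad valorem. Applied ad valorem rate = 31.4%.
Duty = £156,751.80 × 31.4% + 948 × £5.40 = £54,339.27.
Line 3 (6394.42, Ulune, 905 kg, £37,059.75):
Base rate for 6394.42 is 21%.
Origin Ulune qualifies under the Lorica–Ulune agreement and 6394.42 is covered: preferential rate 12.5% applies instead.
The additional-duty order on 6394.42 targets Ulania, not Ulune; it does not apply.
Duty = £37,059.75 × 12.5% = £4,632.47.
Total = £38,561.33 + £54,339.27 + £4,632.47 = £97,533.07.

£97,533.07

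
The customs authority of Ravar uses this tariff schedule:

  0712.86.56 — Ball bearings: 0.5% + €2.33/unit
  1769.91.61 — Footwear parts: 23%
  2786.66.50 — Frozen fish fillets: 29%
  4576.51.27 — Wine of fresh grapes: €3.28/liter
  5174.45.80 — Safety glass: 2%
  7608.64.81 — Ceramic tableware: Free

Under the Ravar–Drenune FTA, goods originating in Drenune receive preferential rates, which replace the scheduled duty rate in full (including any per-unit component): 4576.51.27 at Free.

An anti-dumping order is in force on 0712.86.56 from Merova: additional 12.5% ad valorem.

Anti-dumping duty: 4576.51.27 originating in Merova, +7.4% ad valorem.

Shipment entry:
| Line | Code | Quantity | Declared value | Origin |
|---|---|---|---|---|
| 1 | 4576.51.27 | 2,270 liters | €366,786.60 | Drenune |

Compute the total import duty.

Line 1 (4576.51.27, Drenune, 2,270 liters, €366,786.60):
Base rate for 4576.51.27 is €3.28/liter.
Origin Drenune qualifies under the Ravar–Drenune agreement and 4576.51.27 is covered: preferential rate Free applies instead.
The additional-duty order on 4576.51.27 targets Merova, not Drenune; it does not apply.
Duty = €366,786.60 × 0% = €0.00.

€0.00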